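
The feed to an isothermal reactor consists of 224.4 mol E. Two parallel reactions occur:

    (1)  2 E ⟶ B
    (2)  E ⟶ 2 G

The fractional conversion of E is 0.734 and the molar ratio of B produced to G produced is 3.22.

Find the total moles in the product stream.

Conversion of E: E consumed = 0.734 × 224.4 = 164.7 mol = 2ξ₁ + 1ξ₂.
Selectivity: 1ξ₁ / (2ξ₂) = 3.22 → ξ₁ = 6.44 ξ₂.
Substitute: (2·6.44 + 1) ξ₂ = 164.7 → ξ₂ = 11.87 mol, ξ₁ = 76.42 mol.
Outlet amounts (n = n₀ + Σ ν·ξ):
  E: 224.4 − 2(76.42) − 1(11.87) = 59.69
  B: 0 + 1(76.42) = 76.42
  G: 0 + 2(11.87) = 23.73
Total out = 59.69 + 76.42 + 23.73 = 159.8 mol.

160 mol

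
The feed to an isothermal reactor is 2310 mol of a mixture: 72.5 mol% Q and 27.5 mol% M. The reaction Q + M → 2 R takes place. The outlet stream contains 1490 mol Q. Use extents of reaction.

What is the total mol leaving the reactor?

For Q: n = n₀ − 1ξ → 1490 = 1675 − 1ξ, giving ξ = 184.8 mol.
Outlet amounts (n = n₀ + ν ξ):
  Q: 1675 − 1(184.8) = 1490
  M: 635.2 − 1(184.8) = 450.5
  R: 0 + 2(184.8) = 369.5
Total out = 1490 + 450.5 + 369.5 = 2310 mol.

2310 mol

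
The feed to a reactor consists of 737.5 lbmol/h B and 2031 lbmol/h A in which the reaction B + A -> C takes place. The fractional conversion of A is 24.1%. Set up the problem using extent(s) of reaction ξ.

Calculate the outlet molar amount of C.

A reacted = 0.241 × 2031 = 489.5 lbmol/h; ν_A = −1, so ξ = 489.5/1 = 489.5 lbmol/h.
Outlet amounts (n = n₀ + ν ξ):
  B: 737.5 − 1(489.5) = 248
  A: 2031 − 1(489.5) = 1542
  C: 0 + 1(489.5) = 489.5

489 lbmol/h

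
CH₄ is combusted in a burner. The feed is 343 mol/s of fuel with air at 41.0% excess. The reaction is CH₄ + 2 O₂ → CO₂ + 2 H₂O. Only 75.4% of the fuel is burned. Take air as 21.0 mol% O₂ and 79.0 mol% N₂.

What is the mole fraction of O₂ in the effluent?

Stoichiometric O₂ = 2 × 343 = 686 mol/s; O₂ fed = 686 × 1.410 = 967.3 mol/s.
N₂ fed = 967.3 × 79/21 = 3639 mol/s.
Fuel reacted = 0.754 × 343 → ξ = 258.6 mol/s.
Outlet (n = n₀ + ν ξ):
  CH₄: 343 − 1(258.6) = 84.38
  O₂: 967.3 − 2(258.6) = 450
  N₂: 3639 (inert)
  CO₂: 0 + 1(258.6) = 258.6
  H₂O: 0 + 2(258.6) = 517.2
Total out = 4949 mol/s; y_O₂ = 450 / 4949 = 0.09093.

0.0909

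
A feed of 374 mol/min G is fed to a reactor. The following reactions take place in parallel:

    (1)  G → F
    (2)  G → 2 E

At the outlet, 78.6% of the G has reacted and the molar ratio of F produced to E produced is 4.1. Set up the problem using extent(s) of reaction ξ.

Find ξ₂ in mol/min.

ξ₂ = 32 mol/min

Conversion of G: G consumed = 0.786 × 374 = 294 mol/min = 1ξ₁ + 1ξ₂.
Selectivity: 1ξ₁ / (2ξ₂) = 4.1 → ξ₁ = 8.2 ξ₂.
Substitute: (1·8.2 + 1) ξ₂ = 294 → ξ₂ = 31.95 mol/min, ξ₁ = 262 mol/min.
Outlet amounts (n = n₀ + Σ ν·ξ):
  G: 374 − 1(262) − 1(31.95) = 80.04
  F: 0 + 1(262) = 262
  E: 0 + 2(31.95) = 63.91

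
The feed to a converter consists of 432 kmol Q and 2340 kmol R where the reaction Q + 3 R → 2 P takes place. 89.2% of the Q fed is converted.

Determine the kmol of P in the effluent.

771 kmol

Q reacted = 0.892 × 432 = 385.3 kmol; ν_Q = −1, so ξ = 385.3/1 = 385.3 kmol.
Outlet amounts (n = n₀ + ν ξ):
  Q: 432 − 1(385.3) = 46.66
  R: 2340 − 3(385.3) = 1184
  P: 0 + 2(385.3) = 770.7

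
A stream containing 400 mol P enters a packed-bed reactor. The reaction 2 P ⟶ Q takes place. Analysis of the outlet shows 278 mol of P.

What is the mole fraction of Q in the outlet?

For P: n = n₀ − 2ξ → 278 = 400 − 2ξ, giving ξ = 61 mol.
Outlet amounts (n = n₀ + ν ξ):
  P: 400 − 2(61) = 278
  Q: 0 + 1(61) = 61
Total out = 339 mol; y_Q = 61 / 339 = 0.1799.

0.18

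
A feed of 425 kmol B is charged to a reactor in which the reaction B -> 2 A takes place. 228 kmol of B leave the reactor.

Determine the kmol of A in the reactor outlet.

394 kmol

For B: n = n₀ − 1ξ → 228 = 425 − 1ξ, giving ξ = 197 kmol.
Outlet amounts (n = n₀ + ν ξ):
  B: 425 − 1(197) = 228
  A: 0 + 2(197) = 394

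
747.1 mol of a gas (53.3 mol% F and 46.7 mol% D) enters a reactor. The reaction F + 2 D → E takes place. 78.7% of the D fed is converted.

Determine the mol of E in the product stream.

D reacted = 0.787 × 348.9 = 274.6 mol; ν_D = −2, so ξ = 274.6/2 = 137.3 mol.
Outlet amounts (n = n₀ + ν ξ):
  F: 398.2 − 1(137.3) = 260.9
  D: 348.9 − 2(137.3) = 74.31
  E: 0 + 1(137.3) = 137.3

137 mol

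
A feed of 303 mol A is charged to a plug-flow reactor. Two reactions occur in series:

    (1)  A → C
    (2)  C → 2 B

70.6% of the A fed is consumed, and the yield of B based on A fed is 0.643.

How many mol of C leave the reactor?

117 mol

Conversion of A: A consumed = 1ξ₁ = 0.706 × 303 → ξ₁ = 213.9 mol.
Yield of B: 2ξ₂ / 303 = 0.643 → ξ₂ = 97.41 mol.
Outlet amounts (n = n₀ + Σ ν·ξ):
  A: 303 − 1(213.9) = 89.08
  C: 0 + 1(213.9) − 1(97.41) = 116.5
  B: 0 + 2(97.41) = 194.8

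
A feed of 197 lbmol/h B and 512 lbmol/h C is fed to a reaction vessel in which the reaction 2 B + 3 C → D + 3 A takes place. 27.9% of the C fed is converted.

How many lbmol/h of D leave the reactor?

C reacted = 0.279 × 512 = 142.8 lbmol/h; ν_C = −3, so ξ = 142.8/3 = 47.62 lbmol/h.
Outlet amounts (n = n₀ + ν ξ):
  B: 197 − 2(47.62) = 101.8
  C: 512 − 3(47.62) = 369.2
  D: 0 + 1(47.62) = 47.62
  A: 0 + 3(47.62) = 142.8

47.6 lbmol/h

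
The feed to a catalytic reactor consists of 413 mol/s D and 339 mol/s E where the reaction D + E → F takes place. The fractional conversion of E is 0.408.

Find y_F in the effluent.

E reacted = 0.408 × 339 = 138.3 mol/s; ν_E = −1, so ξ = 138.3/1 = 138.3 mol/s.
Outlet amounts (n = n₀ + ν ξ):
  D: 413 − 1(138.3) = 274.7
  E: 339 − 1(138.3) = 200.7
  F: 0 + 1(138.3) = 138.3
Total out = 613.7 mol/s; y_F = 138.3 / 613.7 = 0.2254.

0.225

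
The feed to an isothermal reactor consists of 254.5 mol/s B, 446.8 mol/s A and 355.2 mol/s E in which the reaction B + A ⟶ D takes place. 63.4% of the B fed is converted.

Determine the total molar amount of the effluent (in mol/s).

895 mol/s

B reacted = 0.634 × 254.5 = 161.4 mol/s; ν_B = −1, so ξ = 161.4/1 = 161.4 mol/s.
Outlet amounts (n = n₀ + ν ξ):
  B: 254.5 − 1(161.4) = 93.15
  A: 446.8 − 1(161.4) = 285.4
  D: 0 + 1(161.4) = 161.4
  E: 355.2 (inert)
Total out = 93.15 + 285.4 + 161.4 + 355.2 = 895.1 mol/s.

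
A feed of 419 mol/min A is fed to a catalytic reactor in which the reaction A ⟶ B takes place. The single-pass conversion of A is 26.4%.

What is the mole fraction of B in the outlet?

A reacted = 0.264 × 419 = 110.6 mol/min; ν_A = −1, so ξ = 110.6/1 = 110.6 mol/min.
Outlet amounts (n = n₀ + ν ξ):
  A: 419 − 1(110.6) = 308.4
  B: 0 + 1(110.6) = 110.6
Total out = 419 mol/min; y_B = 110.6 / 419 = 0.264.

0.264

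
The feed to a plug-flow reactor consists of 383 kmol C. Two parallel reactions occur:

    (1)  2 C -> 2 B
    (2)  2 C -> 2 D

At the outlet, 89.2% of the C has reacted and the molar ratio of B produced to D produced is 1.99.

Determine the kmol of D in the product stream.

Conversion of C: C consumed = 0.892 × 383 = 341.6 kmol = 2ξ₁ + 2ξ₂.
Selectivity: 2ξ₁ / (2ξ₂) = 1.99 → ξ₁ = 1.99 ξ₂.
Substitute: (2·1.99 + 2) ξ₂ = 341.6 → ξ₂ = 57.13 kmol, ξ₁ = 113.7 kmol.
Outlet amounts (n = n₀ + Σ ν·ξ):
  C: 383 − 2(113.7) − 2(57.13) = 41.36
  B: 0 + 2(113.7) = 227.4
  D: 0 + 2(57.13) = 114.3

114 kmol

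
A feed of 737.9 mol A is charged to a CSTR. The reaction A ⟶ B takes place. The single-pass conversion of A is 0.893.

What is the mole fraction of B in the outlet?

A reacted = 0.893 × 737.9 = 658.9 mol; ν_A = −1, so ξ = 658.9/1 = 658.9 mol.
Outlet amounts (n = n₀ + ν ξ):
  A: 737.9 − 1(658.9) = 78.96
  B: 0 + 1(658.9) = 658.9
Total out = 737.9 mol; y_B = 658.9 / 737.9 = 0.893.

0.893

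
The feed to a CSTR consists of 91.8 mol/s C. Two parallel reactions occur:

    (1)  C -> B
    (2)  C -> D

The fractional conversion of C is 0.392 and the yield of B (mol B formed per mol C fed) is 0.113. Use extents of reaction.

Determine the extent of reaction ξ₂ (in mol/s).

ξ₂ = 25.6 mol/s

Yield of B: 1ξ₁ / 91.8 = 0.113 → ξ₁ = 10.37 mol/s.
Conversion of C: 1ξ₁ + 1ξ₂ = 0.392 × 91.8 = 35.99 → ξ₂ = 25.61 mol/s.
Outlet amounts (n = n₀ + Σ ν·ξ):
  C: 91.8 − 1(10.37) − 1(25.61) = 55.81
  B: 0 + 1(10.37) = 10.37
  D: 0 + 1(25.61) = 25.61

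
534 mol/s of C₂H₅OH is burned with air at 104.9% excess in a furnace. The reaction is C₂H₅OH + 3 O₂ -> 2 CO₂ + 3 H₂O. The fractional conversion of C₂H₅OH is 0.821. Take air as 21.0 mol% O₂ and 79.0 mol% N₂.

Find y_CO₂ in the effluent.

0.0528

Stoichiometric O₂ = 3 × 534 = 1602 mol/s; O₂ fed = 1602 × 2.049 = 3282 mol/s.
N₂ fed = 3282 × 79/21 = 12350 mol/s.
Fuel reacted = 0.821 × 534 → ξ = 438.4 mol/s.
Outlet (n = n₀ + ν ξ):
  C₂H₅OH: 534 − 1(438.4) = 95.59
  O₂: 3282 − 3(438.4) = 1967
  N₂: 12350 (inert)
  CO₂: 0 + 2(438.4) = 876.8
  H₂O: 0 + 3(438.4) = 1315
Total out = 16600 mol/s; y_CO₂ = 876.8 / 16600 = 0.05281.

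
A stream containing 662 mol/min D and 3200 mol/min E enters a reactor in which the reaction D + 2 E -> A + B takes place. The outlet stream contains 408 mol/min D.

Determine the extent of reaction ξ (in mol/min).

For D: n = n₀ − 1ξ → 408 = 662 − 1ξ, giving ξ = 254 mol/min.
Outlet amounts (n = n₀ + ν ξ):
  D: 662 − 1(254) = 408
  E: 3200 − 2(254) = 2692
  A: 0 + 1(254) = 254
  B: 0 + 1(254) = 254

ξ = 254 mol/min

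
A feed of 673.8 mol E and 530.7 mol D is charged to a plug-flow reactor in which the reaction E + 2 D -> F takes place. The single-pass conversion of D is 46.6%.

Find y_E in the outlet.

D reacted = 0.466 × 530.7 = 247.3 mol; ν_D = −2, so ξ = 247.3/2 = 123.7 mol.
Outlet amounts (n = n₀ + ν ξ):
  E: 673.8 − 1(123.7) = 550.1
  D: 530.7 − 2(123.7) = 283.4
  F: 0 + 1(123.7) = 123.7
Total out = 957.2 mol; y_E = 550.1 / 957.2 = 0.5747.

0.575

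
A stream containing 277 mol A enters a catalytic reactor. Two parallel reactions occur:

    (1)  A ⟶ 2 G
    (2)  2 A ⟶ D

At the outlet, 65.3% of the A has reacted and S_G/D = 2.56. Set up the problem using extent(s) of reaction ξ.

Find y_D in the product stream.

Conversion of A: A consumed = 0.653 × 277 = 180.9 mol = 1ξ₁ + 2ξ₂.
Selectivity: 2ξ₁ / (1ξ₂) = 2.56 → ξ₁ = 1.28 ξ₂.
Substitute: (1·1.28 + 2) ξ₂ = 180.9 → ξ₂ = 55.15 mol, ξ₁ = 70.59 mol.
Outlet amounts (n = n₀ + Σ ν·ξ):
  A: 277 − 1(70.59) − 2(55.15) = 96.12
  G: 0 + 2(70.59) = 141.2
  D: 0 + 1(55.15) = 55.15
Total out = 292.4 mol; y_D = 55.15 / 292.4 = 0.1886.

0.189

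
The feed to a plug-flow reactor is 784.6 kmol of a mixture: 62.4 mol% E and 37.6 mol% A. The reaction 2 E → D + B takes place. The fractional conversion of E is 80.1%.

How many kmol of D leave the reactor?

E reacted = 0.801 × 489.6 = 392.2 kmol; ν_E = −2, so ξ = 392.2/2 = 196.1 kmol.
Outlet amounts (n = n₀ + ν ξ):
  E: 489.6 − 2(196.1) = 97.43
  D: 0 + 1(196.1) = 196.1
  B: 0 + 1(196.1) = 196.1
  A: 295 (inert)

196 kmol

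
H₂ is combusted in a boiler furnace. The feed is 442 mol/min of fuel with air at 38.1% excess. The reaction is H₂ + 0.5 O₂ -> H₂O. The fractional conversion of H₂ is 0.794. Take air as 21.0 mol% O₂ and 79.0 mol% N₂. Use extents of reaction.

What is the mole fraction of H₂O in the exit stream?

Stoichiometric O₂ = 0.5 × 442 = 221 mol/min; O₂ fed = 221 × 1.381 = 305.2 mol/min.
N₂ fed = 305.2 × 79/21 = 1148 mol/min.
Fuel reacted = 0.794 × 442 → ξ = 350.9 mol/min.
Outlet (n = n₀ + ν ξ):
  H₂: 442 − 1(350.9) = 91.05
  O₂: 305.2 − 0.5(350.9) = 129.7
  N₂: 1148 (inert)
  H₂O: 0 + 1(350.9) = 350.9
Total out = 1720 mol/min; y_H₂O = 350.9 / 1720 = 0.2041.

0.204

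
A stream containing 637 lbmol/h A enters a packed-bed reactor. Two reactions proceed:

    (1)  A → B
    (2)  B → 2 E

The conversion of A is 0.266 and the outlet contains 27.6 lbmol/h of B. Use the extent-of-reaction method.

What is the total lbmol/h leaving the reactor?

Conversion of A: A consumed = 1ξ₁ = 0.266 × 637 → ξ₁ = 169.4 lbmol/h.
B balance: n_B = 0 + 1ξ₁ − 1ξ₂ = 27.6 → ξ₂ = (1·169.4 − 27.6)/1 = 141.8 lbmol/h.
Outlet amounts (n = n₀ + Σ ν·ξ):
  A: 637 − 1(169.4) = 467.6
  B: 0 + 1(169.4) − 1(141.8) = 27.6
  E: 0 + 2(141.8) = 283.7
Total out = 467.6 + 27.6 + 283.7 = 778.8 lbmol/h.

779 lbmol/h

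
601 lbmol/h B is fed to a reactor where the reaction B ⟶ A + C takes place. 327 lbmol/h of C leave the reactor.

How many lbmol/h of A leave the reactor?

For C: n = n₀ + 1ξ → 327 = 0 + 1ξ, giving ξ = 327 lbmol/h.
Outlet amounts (n = n₀ + ν ξ):
  B: 601 − 1(327) = 274
  A: 0 + 1(327) = 327
  C: 0 + 1(327) = 327

327 lbmol/h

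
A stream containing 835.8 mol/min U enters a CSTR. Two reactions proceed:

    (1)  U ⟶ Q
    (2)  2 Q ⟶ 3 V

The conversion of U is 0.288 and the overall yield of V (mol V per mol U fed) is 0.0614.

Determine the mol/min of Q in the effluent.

206 mol/min

Conversion of U: U consumed = 1ξ₁ = 0.288 × 835.8 → ξ₁ = 240.7 mol/min.
Yield of V: 3ξ₂ / 835.8 = 0.0614 → ξ₂ = 17.11 mol/min.
Outlet amounts (n = n₀ + Σ ν·ξ):
  U: 835.8 − 1(240.7) = 595.1
  Q: 0 + 1(240.7) − 2(17.11) = 206.5
  V: 0 + 3(17.11) = 51.32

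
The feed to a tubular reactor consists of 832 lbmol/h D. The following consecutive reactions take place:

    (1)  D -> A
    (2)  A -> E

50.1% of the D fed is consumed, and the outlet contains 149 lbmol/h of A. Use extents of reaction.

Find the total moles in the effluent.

Conversion of D: D consumed = 1ξ₁ = 0.501 × 832 → ξ₁ = 416.8 lbmol/h.
A balance: n_A = 0 + 1ξ₁ − 1ξ₂ = 149 → ξ₂ = (1·416.8 − 149)/1 = 267.8 lbmol/h.
Outlet amounts (n = n₀ + Σ ν·ξ):
  D: 832 − 1(416.8) = 415.2
  A: 0 + 1(416.8) − 1(267.8) = 149
  E: 0 + 1(267.8) = 267.8
Total out = 415.2 + 149 + 267.8 = 832 lbmol/h.

832 lbmol/h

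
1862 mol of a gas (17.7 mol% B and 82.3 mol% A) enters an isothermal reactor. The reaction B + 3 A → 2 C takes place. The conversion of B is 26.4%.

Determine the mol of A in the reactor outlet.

B reacted = 0.264 × 329.6 = 87.01 mol; ν_B = −1, so ξ = 87.01/1 = 87.01 mol.
Outlet amounts (n = n₀ + ν ξ):
  B: 329.6 − 1(87.01) = 242.6
  A: 1532 − 3(87.01) = 1271
  C: 0 + 2(87.01) = 174

1270 mol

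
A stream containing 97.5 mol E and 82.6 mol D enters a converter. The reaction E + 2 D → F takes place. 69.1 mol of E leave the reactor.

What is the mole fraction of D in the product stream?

For E: n = n₀ − 1ξ → 69.1 = 97.5 − 1ξ, giving ξ = 28.4 mol.
Outlet amounts (n = n₀ + ν ξ):
  E: 97.5 − 1(28.4) = 69.1
  D: 82.6 − 2(28.4) = 25.8
  F: 0 + 1(28.4) = 28.4
Total out = 123.3 mol; y_D = 25.8 / 123.3 = 0.2092.

0.209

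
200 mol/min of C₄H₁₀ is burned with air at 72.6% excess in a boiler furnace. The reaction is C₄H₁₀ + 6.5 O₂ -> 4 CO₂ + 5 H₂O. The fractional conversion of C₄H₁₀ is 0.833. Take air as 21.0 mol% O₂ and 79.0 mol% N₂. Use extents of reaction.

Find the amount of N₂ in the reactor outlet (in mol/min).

8440 mol/min

Stoichiometric O₂ = 6.5 × 200 = 1300 mol/min; O₂ fed = 1300 × 1.726 = 2244 mol/min.
N₂ fed = 2244 × 79/21 = 8441 mol/min.
Fuel reacted = 0.833 × 200 → ξ = 166.6 mol/min.
Outlet (n = n₀ + ν ξ):
  C₄H₁₀: 200 − 1(166.6) = 33.4
  O₂: 2244 − 6.5(166.6) = 1161
  N₂: 8441 (inert)
  CO₂: 0 + 4(166.6) = 666.4
  H₂O: 0 + 5(166.6) = 833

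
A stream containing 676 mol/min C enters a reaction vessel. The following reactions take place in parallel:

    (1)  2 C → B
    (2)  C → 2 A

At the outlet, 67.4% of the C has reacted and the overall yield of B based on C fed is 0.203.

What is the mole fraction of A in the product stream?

Yield of B: 1ξ₁ / 676 = 0.203 → ξ₁ = 137.2 mol/min.
Conversion of C: 2ξ₁ + 1ξ₂ = 0.674 × 676 = 455.6 → ξ₂ = 181.2 mol/min.
Outlet amounts (n = n₀ + Σ ν·ξ):
  C: 676 − 2(137.2) − 1(181.2) = 220.4
  B: 0 + 1(137.2) = 137.2
  A: 0 + 2(181.2) = 362.3
Total out = 719.9 mol/min; y_A = 362.3 / 719.9 = 0.5033.

0.503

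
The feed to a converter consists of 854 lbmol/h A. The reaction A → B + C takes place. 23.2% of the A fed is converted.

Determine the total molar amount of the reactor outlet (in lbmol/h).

A reacted = 0.232 × 854 = 198.1 lbmol/h; ν_A = −1, so ξ = 198.1/1 = 198.1 lbmol/h.
Outlet amounts (n = n₀ + ν ξ):
  A: 854 − 1(198.1) = 655.9
  B: 0 + 1(198.1) = 198.1
  C: 0 + 1(198.1) = 198.1
Total out = 655.9 + 198.1 + 198.1 = 1052 lbmol/h.

1050 lbmol/h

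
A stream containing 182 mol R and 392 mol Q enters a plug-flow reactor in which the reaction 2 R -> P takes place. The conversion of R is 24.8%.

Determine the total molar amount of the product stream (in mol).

R reacted = 0.248 × 182 = 45.14 mol; ν_R = −2, so ξ = 45.14/2 = 22.57 mol.
Outlet amounts (n = n₀ + ν ξ):
  R: 182 − 2(22.57) = 136.9
  P: 0 + 1(22.57) = 22.57
  Q: 392 (inert)
Total out = 136.9 + 22.57 + 392 = 551.4 mol.

551 mol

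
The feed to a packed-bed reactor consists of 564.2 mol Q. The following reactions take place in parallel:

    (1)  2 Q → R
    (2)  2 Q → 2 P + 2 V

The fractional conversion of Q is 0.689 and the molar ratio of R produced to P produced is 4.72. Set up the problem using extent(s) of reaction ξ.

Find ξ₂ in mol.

ξ₂ = 18.6 mol

Conversion of Q: Q consumed = 0.689 × 564.2 = 388.7 mol = 2ξ₁ + 2ξ₂.
Selectivity: 1ξ₁ / (2ξ₂) = 4.72 → ξ₁ = 9.44 ξ₂.
Substitute: (2·9.44 + 2) ξ₂ = 388.7 → ξ₂ = 18.62 mol, ξ₁ = 175.7 mol.
Outlet amounts (n = n₀ + Σ ν·ξ):
  Q: 564.2 − 2(175.7) − 2(18.62) = 175.5
  R: 0 + 1(175.7) = 175.7
  P: 0 + 2(18.62) = 37.24
  V: 0 + 2(18.62) = 37.24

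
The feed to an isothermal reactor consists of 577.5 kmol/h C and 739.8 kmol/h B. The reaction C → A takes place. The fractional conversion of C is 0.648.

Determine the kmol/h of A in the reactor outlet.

374 kmol/h

C reacted = 0.648 × 577.5 = 374.2 kmol/h; ν_C = −1, so ξ = 374.2/1 = 374.2 kmol/h.
Outlet amounts (n = n₀ + ν ξ):
  C: 577.5 − 1(374.2) = 203.3
  A: 0 + 1(374.2) = 374.2
  B: 739.8 (inert)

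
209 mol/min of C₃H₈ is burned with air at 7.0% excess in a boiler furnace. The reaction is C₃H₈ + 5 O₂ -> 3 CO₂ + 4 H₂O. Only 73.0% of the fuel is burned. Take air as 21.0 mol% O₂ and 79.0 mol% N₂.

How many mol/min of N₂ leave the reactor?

4210 mol/min

Stoichiometric O₂ = 5 × 209 = 1045 mol/min; O₂ fed = 1045 × 1.070 = 1118 mol/min.
N₂ fed = 1118 × 79/21 = 4206 mol/min.
Fuel reacted = 0.73 × 209 → ξ = 152.6 mol/min.
Outlet (n = n₀ + ν ξ):
  C₃H₈: 209 − 1(152.6) = 56.43
  O₂: 1118 − 5(152.6) = 355.3
  N₂: 4206 (inert)
  CO₂: 0 + 3(152.6) = 457.7
  H₂O: 0 + 4(152.6) = 610.3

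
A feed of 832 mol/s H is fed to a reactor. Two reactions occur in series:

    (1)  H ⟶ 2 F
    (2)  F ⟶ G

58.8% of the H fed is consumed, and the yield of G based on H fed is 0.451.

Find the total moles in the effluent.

1320 mol/s

Conversion of H: H consumed = 1ξ₁ = 0.588 × 832 → ξ₁ = 489.2 mol/s.
Yield of G: 1ξ₂ / 832 = 0.451 → ξ₂ = 375.2 mol/s.
Outlet amounts (n = n₀ + Σ ν·ξ):
  H: 832 − 1(489.2) = 342.8
  F: 0 + 2(489.2) − 1(375.2) = 603.2
  G: 0 + 1(375.2) = 375.2
Total out = 342.8 + 603.2 + 375.2 = 1321 mol/s.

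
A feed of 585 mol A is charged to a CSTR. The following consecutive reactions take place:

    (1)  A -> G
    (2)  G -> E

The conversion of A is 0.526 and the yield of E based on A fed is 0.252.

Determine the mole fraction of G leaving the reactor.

Conversion of A: A consumed = 1ξ₁ = 0.526 × 585 → ξ₁ = 307.7 mol.
Yield of E: 1ξ₂ / 585 = 0.252 → ξ₂ = 147.4 mol.
Outlet amounts (n = n₀ + Σ ν·ξ):
  A: 585 − 1(307.7) = 277.3
  G: 0 + 1(307.7) − 1(147.4) = 160.3
  E: 0 + 1(147.4) = 147.4
Total out = 585 mol; y_G = 160.3 / 585 = 0.274.

0.274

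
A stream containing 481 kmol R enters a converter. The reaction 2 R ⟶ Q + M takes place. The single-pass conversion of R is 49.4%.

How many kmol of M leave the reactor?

119 kmol

R reacted = 0.494 × 481 = 237.6 kmol; ν_R = −2, so ξ = 237.6/2 = 118.8 kmol.
Outlet amounts (n = n₀ + ν ξ):
  R: 481 − 2(118.8) = 243.4
  Q: 0 + 1(118.8) = 118.8
  M: 0 + 1(118.8) = 118.8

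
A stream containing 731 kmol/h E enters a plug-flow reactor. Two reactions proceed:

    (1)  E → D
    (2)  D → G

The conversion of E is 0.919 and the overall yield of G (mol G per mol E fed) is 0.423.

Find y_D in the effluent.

0.496

Conversion of E: E consumed = 1ξ₁ = 0.919 × 731 → ξ₁ = 671.8 kmol/h.
Yield of G: 1ξ₂ / 731 = 0.423 → ξ₂ = 309.2 kmol/h.
Outlet amounts (n = n₀ + Σ ν·ξ):
  E: 731 − 1(671.8) = 59.21
  D: 0 + 1(671.8) − 1(309.2) = 362.6
  G: 0 + 1(309.2) = 309.2
Total out = 731 kmol/h; y_D = 362.6 / 731 = 0.496.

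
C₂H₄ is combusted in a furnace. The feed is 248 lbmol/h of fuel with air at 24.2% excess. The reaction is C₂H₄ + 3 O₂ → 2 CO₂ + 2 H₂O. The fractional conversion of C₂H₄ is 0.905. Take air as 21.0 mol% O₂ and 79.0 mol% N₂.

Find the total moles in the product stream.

Stoichiometric O₂ = 3 × 248 = 744 lbmol/h; O₂ fed = 744 × 1.242 = 924 lbmol/h.
N₂ fed = 924 × 79/21 = 3476 lbmol/h.
Fuel reacted = 0.905 × 248 → ξ = 224.4 lbmol/h.
Outlet (n = n₀ + ν ξ):
  C₂H₄: 248 − 1(224.4) = 23.56
  O₂: 924 − 3(224.4) = 250.7
  N₂: 3476 (inert)
  CO₂: 0 + 2(224.4) = 448.9
  H₂O: 0 + 2(224.4) = 448.9
Total out = 23.56 + 250.7 + 3476 + 448.9 + 448.9 = 4648 lbmol/h.

4650 lbmol/h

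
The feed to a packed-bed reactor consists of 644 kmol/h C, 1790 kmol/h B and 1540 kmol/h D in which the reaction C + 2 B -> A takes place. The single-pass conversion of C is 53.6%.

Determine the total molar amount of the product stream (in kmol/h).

3280 kmol/h

C reacted = 0.536 × 644 = 345.2 kmol/h; ν_C = −1, so ξ = 345.2/1 = 345.2 kmol/h.
Outlet amounts (n = n₀ + ν ξ):
  C: 644 − 1(345.2) = 298.8
  B: 1790 − 2(345.2) = 1100
  A: 0 + 1(345.2) = 345.2
  D: 1540 (inert)
Total out = 298.8 + 1100 + 345.2 + 1540 = 3284 kmol/h.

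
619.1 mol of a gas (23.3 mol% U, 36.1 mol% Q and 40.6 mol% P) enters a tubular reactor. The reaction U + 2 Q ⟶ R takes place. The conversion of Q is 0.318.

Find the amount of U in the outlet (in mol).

Q reacted = 0.318 × 223.5 = 71.07 mol; ν_Q = −2, so ξ = 71.07/2 = 35.54 mol.
Outlet amounts (n = n₀ + ν ξ):
  U: 144.3 − 1(35.54) = 108.7
  Q: 223.5 − 2(35.54) = 152.4
  R: 0 + 1(35.54) = 35.54
  P: 251.4 (inert)

109 mol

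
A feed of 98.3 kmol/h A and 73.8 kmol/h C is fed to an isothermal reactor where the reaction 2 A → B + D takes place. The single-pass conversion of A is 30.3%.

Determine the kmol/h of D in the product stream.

14.9 kmol/h

A reacted = 0.303 × 98.3 = 29.78 kmol/h; ν_A = −2, so ξ = 29.78/2 = 14.89 kmol/h.
Outlet amounts (n = n₀ + ν ξ):
  A: 98.3 − 2(14.89) = 68.52
  B: 0 + 1(14.89) = 14.89
  D: 0 + 1(14.89) = 14.89
  C: 73.8 (inert)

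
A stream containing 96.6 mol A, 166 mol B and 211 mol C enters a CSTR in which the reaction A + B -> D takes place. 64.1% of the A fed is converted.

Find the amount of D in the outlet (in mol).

61.9 mol

A reacted = 0.641 × 96.6 = 61.92 mol; ν_A = −1, so ξ = 61.92/1 = 61.92 mol.
Outlet amounts (n = n₀ + ν ξ):
  A: 96.6 − 1(61.92) = 34.68
  B: 166 − 1(61.92) = 104.1
  D: 0 + 1(61.92) = 61.92
  C: 211 (inert)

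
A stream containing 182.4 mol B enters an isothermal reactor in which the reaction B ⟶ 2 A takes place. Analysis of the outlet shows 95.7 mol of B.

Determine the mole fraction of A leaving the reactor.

0.644

For B: n = n₀ − 1ξ → 95.7 = 182.4 − 1ξ, giving ξ = 86.7 mol.
Outlet amounts (n = n₀ + ν ξ):
  B: 182.4 − 1(86.7) = 95.7
  A: 0 + 2(86.7) = 173.4
Total out = 269.1 mol; y_A = 173.4 / 269.1 = 0.6444.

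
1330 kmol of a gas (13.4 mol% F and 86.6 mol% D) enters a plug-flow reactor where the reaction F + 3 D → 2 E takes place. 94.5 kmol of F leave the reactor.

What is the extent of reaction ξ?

ξ = 83.7 kmol

For F: n = n₀ − 1ξ → 94.5 = 178.2 − 1ξ, giving ξ = 83.72 kmol.
Outlet amounts (n = n₀ + ν ξ):
  F: 178.2 − 1(83.72) = 94.5
  D: 1152 − 3(83.72) = 900.6
  E: 0 + 2(83.72) = 167.4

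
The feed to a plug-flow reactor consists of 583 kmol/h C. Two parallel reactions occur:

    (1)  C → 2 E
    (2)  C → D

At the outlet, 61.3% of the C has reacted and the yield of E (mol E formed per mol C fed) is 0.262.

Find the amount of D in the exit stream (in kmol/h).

Yield of E: 2ξ₁ / 583 = 0.262 → ξ₁ = 76.37 kmol/h.
Conversion of C: 1ξ₁ + 1ξ₂ = 0.613 × 583 = 357.4 → ξ₂ = 281 kmol/h.
Outlet amounts (n = n₀ + Σ ν·ξ):
  C: 583 − 1(76.37) − 1(281) = 225.6
  E: 0 + 2(76.37) = 152.7
  D: 0 + 1(281) = 281

281 kmol/h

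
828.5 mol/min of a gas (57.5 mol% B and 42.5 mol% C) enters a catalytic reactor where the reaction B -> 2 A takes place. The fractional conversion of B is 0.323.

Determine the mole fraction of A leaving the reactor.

B reacted = 0.323 × 476.4 = 153.9 mol/min; ν_B = −1, so ξ = 153.9/1 = 153.9 mol/min.
Outlet amounts (n = n₀ + ν ξ):
  B: 476.4 − 1(153.9) = 322.5
  A: 0 + 2(153.9) = 307.7
  C: 352.1 (inert)
Total out = 982.4 mol/min; y_A = 307.7 / 982.4 = 0.3133.

0.313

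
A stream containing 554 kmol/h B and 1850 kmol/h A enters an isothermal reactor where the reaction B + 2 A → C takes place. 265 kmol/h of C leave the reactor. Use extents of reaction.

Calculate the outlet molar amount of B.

289 kmol/h

For C: n = n₀ + 1ξ → 265 = 0 + 1ξ, giving ξ = 265 kmol/h.
Outlet amounts (n = n₀ + ν ξ):
  B: 554 − 1(265) = 289
  A: 1850 − 2(265) = 1320
  C: 0 + 1(265) = 265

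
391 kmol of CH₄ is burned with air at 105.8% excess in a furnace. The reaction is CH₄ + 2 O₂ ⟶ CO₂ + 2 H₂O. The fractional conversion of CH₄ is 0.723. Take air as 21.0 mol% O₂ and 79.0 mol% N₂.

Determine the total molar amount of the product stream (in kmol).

Stoichiometric O₂ = 2 × 391 = 782 kmol; O₂ fed = 782 × 2.058 = 1609 kmol.
N₂ fed = 1609 × 79/21 = 6054 kmol.
Fuel reacted = 0.723 × 391 → ξ = 282.7 kmol.
Outlet (n = n₀ + ν ξ):
  CH₄: 391 − 1(282.7) = 108.3
  O₂: 1609 − 2(282.7) = 1044
  N₂: 6054 (inert)
  CO₂: 0 + 1(282.7) = 282.7
  H₂O: 0 + 2(282.7) = 565.4
Total out = 108.3 + 1044 + 6054 + 282.7 + 565.4 = 8055 kmol.

8050 kmol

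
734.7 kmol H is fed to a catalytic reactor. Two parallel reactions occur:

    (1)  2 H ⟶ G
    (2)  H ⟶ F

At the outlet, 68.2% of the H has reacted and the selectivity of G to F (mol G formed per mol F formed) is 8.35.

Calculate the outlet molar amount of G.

236 kmol

Conversion of H: H consumed = 0.682 × 734.7 = 501.1 kmol = 2ξ₁ + 1ξ₂.
Selectivity: 1ξ₁ / (1ξ₂) = 8.35 → ξ₁ = 8.35 ξ₂.
Substitute: (2·8.35 + 1) ξ₂ = 501.1 → ξ₂ = 28.31 kmol, ξ₁ = 236.4 kmol.
Outlet amounts (n = n₀ + Σ ν·ξ):
  H: 734.7 − 2(236.4) − 1(28.31) = 233.6
  G: 0 + 1(236.4) = 236.4
  F: 0 + 1(28.31) = 28.31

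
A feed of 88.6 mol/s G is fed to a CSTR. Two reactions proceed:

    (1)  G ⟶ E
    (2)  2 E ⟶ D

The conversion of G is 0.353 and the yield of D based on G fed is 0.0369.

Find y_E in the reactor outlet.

0.29

Conversion of G: G consumed = 1ξ₁ = 0.353 × 88.6 → ξ₁ = 31.28 mol/s.
Yield of D: 1ξ₂ / 88.6 = 0.0369 → ξ₂ = 3.269 mol/s.
Outlet amounts (n = n₀ + Σ ν·ξ):
  G: 88.6 − 1(31.28) = 57.32
  E: 0 + 1(31.28) − 2(3.269) = 24.74
  D: 0 + 1(3.269) = 3.269
Total out = 85.33 mol/s; y_E = 24.74 / 85.33 = 0.2899.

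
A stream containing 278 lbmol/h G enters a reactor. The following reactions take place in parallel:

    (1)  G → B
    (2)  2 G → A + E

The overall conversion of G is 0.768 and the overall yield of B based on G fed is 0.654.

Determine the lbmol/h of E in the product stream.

Yield of B: 1ξ₁ / 278 = 0.654 → ξ₁ = 181.8 lbmol/h.
Conversion of G: 1ξ₁ + 2ξ₂ = 0.768 × 278 = 213.5 → ξ₂ = 15.85 lbmol/h.
Outlet amounts (n = n₀ + Σ ν·ξ):
  G: 278 − 1(181.8) − 2(15.85) = 64.5
  B: 0 + 1(181.8) = 181.8
  A: 0 + 1(15.85) = 15.85
  E: 0 + 1(15.85) = 15.85

15.8 lbmol/h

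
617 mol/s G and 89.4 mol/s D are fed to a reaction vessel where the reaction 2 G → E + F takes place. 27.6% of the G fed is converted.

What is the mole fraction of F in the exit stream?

0.121

G reacted = 0.276 × 617 = 170.3 mol/s; ν_G = −2, so ξ = 170.3/2 = 85.15 mol/s.
Outlet amounts (n = n₀ + ν ξ):
  G: 617 − 2(85.15) = 446.7
  E: 0 + 1(85.15) = 85.15
  F: 0 + 1(85.15) = 85.15
  D: 89.4 (inert)
Total out = 706.4 mol/s; y_F = 85.15 / 706.4 = 0.1205.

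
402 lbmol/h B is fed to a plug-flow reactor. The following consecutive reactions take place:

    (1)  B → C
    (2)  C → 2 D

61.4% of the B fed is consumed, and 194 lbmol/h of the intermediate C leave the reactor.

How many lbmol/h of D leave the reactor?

Conversion of B: B consumed = 1ξ₁ = 0.614 × 402 → ξ₁ = 246.8 lbmol/h.
C balance: n_C = 0 + 1ξ₁ − 1ξ₂ = 194 → ξ₂ = (1·246.8 − 194)/1 = 52.83 lbmol/h.
Outlet amounts (n = n₀ + Σ ν·ξ):
  B: 402 − 1(246.8) = 155.2
  C: 0 + 1(246.8) − 1(52.83) = 194
  D: 0 + 2(52.83) = 105.7

106 lbmol/h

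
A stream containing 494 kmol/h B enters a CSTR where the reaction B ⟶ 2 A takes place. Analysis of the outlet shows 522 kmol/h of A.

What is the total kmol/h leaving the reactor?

For A: n = n₀ + 2ξ → 522 = 0 + 2ξ, giving ξ = 261 kmol/h.
Outlet amounts (n = n₀ + ν ξ):
  B: 494 − 1(261) = 233
  A: 0 + 2(261) = 522
Total out = 233 + 522 = 755 kmol/h.

755 kmol/h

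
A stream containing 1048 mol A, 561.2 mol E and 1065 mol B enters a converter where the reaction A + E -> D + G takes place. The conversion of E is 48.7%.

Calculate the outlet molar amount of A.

E reacted = 0.487 × 561.2 = 273.3 mol; ν_E = −1, so ξ = 273.3/1 = 273.3 mol.
Outlet amounts (n = n₀ + ν ξ):
  A: 1048 − 1(273.3) = 774.7
  E: 561.2 − 1(273.3) = 287.9
  D: 0 + 1(273.3) = 273.3
  G: 0 + 1(273.3) = 273.3
  B: 1065 (inert)

775 mol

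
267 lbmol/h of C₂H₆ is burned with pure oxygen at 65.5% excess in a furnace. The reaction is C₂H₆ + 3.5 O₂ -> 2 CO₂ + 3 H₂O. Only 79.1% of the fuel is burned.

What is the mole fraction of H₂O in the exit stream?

0.33

Stoichiometric O₂ = 3.5 × 267 = 934.5 lbmol/h; O₂ fed = 934.5 × 1.655 = 1547 lbmol/h.
Fuel reacted = 0.791 × 267 → ξ = 211.2 lbmol/h.
Outlet (n = n₀ + ν ξ):
  C₂H₆: 267 − 1(211.2) = 55.8
  O₂: 1547 − 3.5(211.2) = 807.4
  CO₂: 0 + 2(211.2) = 422.4
  H₂O: 0 + 3(211.2) = 633.6
Total out = 1919 lbmol/h; y_H₂O = 633.6 / 1919 = 0.3301.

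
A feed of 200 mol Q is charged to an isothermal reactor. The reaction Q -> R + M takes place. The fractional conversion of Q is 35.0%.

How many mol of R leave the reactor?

70 mol

Q reacted = 0.35 × 200 = 70 mol; ν_Q = −1, so ξ = 70/1 = 70 mol.
Outlet amounts (n = n₀ + ν ξ):
  Q: 200 − 1(70) = 130
  R: 0 + 1(70) = 70
  M: 0 + 1(70) = 70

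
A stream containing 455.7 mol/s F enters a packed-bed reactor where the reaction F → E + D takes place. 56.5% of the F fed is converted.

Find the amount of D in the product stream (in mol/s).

257 mol/s

F reacted = 0.565 × 455.7 = 257.5 mol/s; ν_F = −1, so ξ = 257.5/1 = 257.5 mol/s.
Outlet amounts (n = n₀ + ν ξ):
  F: 455.7 − 1(257.5) = 198.2
  E: 0 + 1(257.5) = 257.5
  D: 0 + 1(257.5) = 257.5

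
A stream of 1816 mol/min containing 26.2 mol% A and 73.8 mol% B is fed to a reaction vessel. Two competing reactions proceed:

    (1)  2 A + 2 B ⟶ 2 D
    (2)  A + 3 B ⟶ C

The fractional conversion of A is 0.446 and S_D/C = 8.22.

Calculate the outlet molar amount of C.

23 mol/min

Conversion of A: A consumed = 0.446 × 475.8 = 212.2 mol/min = 2ξ₁ + 1ξ₂.
Selectivity: 2ξ₁ / (1ξ₂) = 8.22 → ξ₁ = 4.11 ξ₂.
Substitute: (2·4.11 + 1) ξ₂ = 212.2 → ξ₂ = 23.02 mol/min, ξ₁ = 94.59 mol/min.
Outlet amounts (n = n₀ + Σ ν·ξ):
  A: 475.8 − 2(94.59) − 1(23.02) = 263.6
  B: 1340 − 2(94.59) − 3(23.02) = 1082
  D: 0 + 2(94.59) = 189.2
  C: 0 + 1(23.02) = 23.02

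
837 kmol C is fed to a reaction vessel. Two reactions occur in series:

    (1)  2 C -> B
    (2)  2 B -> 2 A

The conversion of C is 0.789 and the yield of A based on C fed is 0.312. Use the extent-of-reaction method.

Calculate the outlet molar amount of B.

69.1 kmol

Conversion of C: C consumed = 2ξ₁ = 0.789 × 837 → ξ₁ = 330.2 kmol.
Yield of A: 2ξ₂ / 837 = 0.312 → ξ₂ = 130.6 kmol.
Outlet amounts (n = n₀ + Σ ν·ξ):
  C: 837 − 2(330.2) = 176.6
  B: 0 + 1(330.2) − 2(130.6) = 69.05
  A: 0 + 2(130.6) = 261.1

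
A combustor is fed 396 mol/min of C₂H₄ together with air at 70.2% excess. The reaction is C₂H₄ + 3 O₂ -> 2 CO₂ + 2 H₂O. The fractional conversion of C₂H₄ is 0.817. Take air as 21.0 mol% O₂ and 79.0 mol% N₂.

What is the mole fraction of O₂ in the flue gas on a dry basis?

0.112

Stoichiometric O₂ = 3 × 396 = 1188 mol/min; O₂ fed = 1188 × 1.702 = 2022 mol/min.
N₂ fed = 2022 × 79/21 = 7606 mol/min.
Fuel reacted = 0.817 × 396 → ξ = 323.5 mol/min.
Outlet (n = n₀ + ν ξ):
  C₂H₄: 396 − 1(323.5) = 72.47
  O₂: 2022 − 3(323.5) = 1051
  N₂: 7606 (inert)
  CO₂: 0 + 2(323.5) = 647.1
  H₂O: 0 + 2(323.5) = 647.1
Dry total = 9377 mol/min; y_O₂ (dry) = 1051 / 9377 = 0.1121.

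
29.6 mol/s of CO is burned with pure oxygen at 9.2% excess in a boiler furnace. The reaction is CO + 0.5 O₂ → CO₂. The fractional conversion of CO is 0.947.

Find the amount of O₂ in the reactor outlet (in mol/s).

2.15 mol/s

Stoichiometric O₂ = 0.5 × 29.6 = 14.8 mol/s; O₂ fed = 14.8 × 1.092 = 16.16 mol/s.
Fuel reacted = 0.947 × 29.6 → ξ = 28.03 mol/s.
Outlet (n = n₀ + ν ξ):
  CO: 29.6 − 1(28.03) = 1.569
  O₂: 16.16 − 0.5(28.03) = 2.146
  CO₂: 0 + 1(28.03) = 28.03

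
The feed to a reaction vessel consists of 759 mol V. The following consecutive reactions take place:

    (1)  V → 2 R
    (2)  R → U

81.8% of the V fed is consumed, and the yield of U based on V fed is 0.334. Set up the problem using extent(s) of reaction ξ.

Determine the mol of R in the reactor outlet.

Conversion of V: V consumed = 1ξ₁ = 0.818 × 759 → ξ₁ = 620.9 mol.
Yield of U: 1ξ₂ / 759 = 0.334 → ξ₂ = 253.5 mol.
Outlet amounts (n = n₀ + Σ ν·ξ):
  V: 759 − 1(620.9) = 138.1
  R: 0 + 2(620.9) − 1(253.5) = 988.2
  U: 0 + 1(253.5) = 253.5

988 mol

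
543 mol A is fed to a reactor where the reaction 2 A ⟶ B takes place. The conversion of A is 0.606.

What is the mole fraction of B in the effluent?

A reacted = 0.606 × 543 = 329.1 mol; ν_A = −2, so ξ = 329.1/2 = 164.5 mol.
Outlet amounts (n = n₀ + ν ξ):
  A: 543 − 2(164.5) = 213.9
  B: 0 + 1(164.5) = 164.5
Total out = 378.5 mol; y_B = 164.5 / 378.5 = 0.4347.

0.435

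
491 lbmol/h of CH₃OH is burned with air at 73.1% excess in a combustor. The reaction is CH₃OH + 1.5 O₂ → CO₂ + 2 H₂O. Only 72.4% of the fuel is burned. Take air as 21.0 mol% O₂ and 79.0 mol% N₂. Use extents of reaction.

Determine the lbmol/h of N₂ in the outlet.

Stoichiometric O₂ = 1.5 × 491 = 736.5 lbmol/h; O₂ fed = 736.5 × 1.731 = 1275 lbmol/h.
N₂ fed = 1275 × 79/21 = 4796 lbmol/h.
Fuel reacted = 0.724 × 491 → ξ = 355.5 lbmol/h.
Outlet (n = n₀ + ν ξ):
  CH₃OH: 491 − 1(355.5) = 135.5
  O₂: 1275 − 1.5(355.5) = 741.7
  N₂: 4796 (inert)
  CO₂: 0 + 1(355.5) = 355.5
  H₂O: 0 + 2(355.5) = 711

4800 lbmol/h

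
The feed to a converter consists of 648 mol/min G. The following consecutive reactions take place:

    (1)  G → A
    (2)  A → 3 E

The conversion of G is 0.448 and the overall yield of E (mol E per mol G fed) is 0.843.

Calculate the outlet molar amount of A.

Conversion of G: G consumed = 1ξ₁ = 0.448 × 648 → ξ₁ = 290.3 mol/min.
Yield of E: 3ξ₂ / 648 = 0.843 → ξ₂ = 182.1 mol/min.
Outlet amounts (n = n₀ + Σ ν·ξ):
  G: 648 − 1(290.3) = 357.7
  A: 0 + 1(290.3) − 1(182.1) = 108.2
  E: 0 + 3(182.1) = 546.3

108 mol/min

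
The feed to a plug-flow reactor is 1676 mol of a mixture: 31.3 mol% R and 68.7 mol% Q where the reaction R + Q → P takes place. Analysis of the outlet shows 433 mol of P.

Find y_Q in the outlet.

0.578

For P: n = n₀ + 1ξ → 433 = 0 + 1ξ, giving ξ = 433 mol.
Outlet amounts (n = n₀ + ν ξ):
  R: 524.6 − 1(433) = 91.59
  Q: 1151 − 1(433) = 718.4
  P: 0 + 1(433) = 433
Total out = 1243 mol; y_Q = 718.4 / 1243 = 0.578.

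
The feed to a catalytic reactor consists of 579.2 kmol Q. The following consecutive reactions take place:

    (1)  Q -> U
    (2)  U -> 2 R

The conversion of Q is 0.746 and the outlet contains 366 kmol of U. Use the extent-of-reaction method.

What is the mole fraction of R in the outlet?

0.205

Conversion of Q: Q consumed = 1ξ₁ = 0.746 × 579.2 → ξ₁ = 432.1 kmol.
U balance: n_U = 0 + 1ξ₁ − 1ξ₂ = 366 → ξ₂ = (1·432.1 − 366)/1 = 66.08 kmol.
Outlet amounts (n = n₀ + Σ ν·ξ):
  Q: 579.2 − 1(432.1) = 147.1
  U: 0 + 1(432.1) − 1(66.08) = 366
  R: 0 + 2(66.08) = 132.2
Total out = 645.3 kmol; y_R = 132.2 / 645.3 = 0.2048.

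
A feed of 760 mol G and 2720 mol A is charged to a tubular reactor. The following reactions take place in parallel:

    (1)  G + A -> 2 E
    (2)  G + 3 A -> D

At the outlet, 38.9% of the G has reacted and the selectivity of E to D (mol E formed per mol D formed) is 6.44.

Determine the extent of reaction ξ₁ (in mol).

ξ₁ = 226 mol

Conversion of G: G consumed = 0.389 × 760 = 295.6 mol = 1ξ₁ + 1ξ₂.
Selectivity: 2ξ₁ / (1ξ₂) = 6.44 → ξ₁ = 3.22 ξ₂.
Substitute: (1·3.22 + 1) ξ₂ = 295.6 → ξ₂ = 70.06 mol, ξ₁ = 225.6 mol.
Outlet amounts (n = n₀ + Σ ν·ξ):
  G: 760 − 1(225.6) − 1(70.06) = 464.4
  A: 2720 − 1(225.6) − 3(70.06) = 2284
  E: 0 + 2(225.6) = 451.2
  D: 0 + 1(70.06) = 70.06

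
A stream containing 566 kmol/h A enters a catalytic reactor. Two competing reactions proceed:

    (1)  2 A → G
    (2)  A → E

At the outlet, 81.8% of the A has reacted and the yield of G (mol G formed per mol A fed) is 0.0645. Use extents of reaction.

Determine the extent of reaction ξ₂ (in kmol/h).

ξ₂ = 390 kmol/h

Yield of G: 1ξ₁ / 566 = 0.0645 → ξ₁ = 36.51 kmol/h.
Conversion of A: 2ξ₁ + 1ξ₂ = 0.818 × 566 = 463 → ξ₂ = 390 kmol/h.
Outlet amounts (n = n₀ + Σ ν·ξ):
  A: 566 − 2(36.51) − 1(390) = 103
  G: 0 + 1(36.51) = 36.51
  E: 0 + 1(390) = 390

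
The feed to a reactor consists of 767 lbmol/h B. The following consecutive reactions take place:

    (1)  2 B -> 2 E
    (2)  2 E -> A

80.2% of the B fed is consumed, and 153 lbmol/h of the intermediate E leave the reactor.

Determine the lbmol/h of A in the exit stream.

231 lbmol/h

Conversion of B: B consumed = 2ξ₁ = 0.802 × 767 → ξ₁ = 307.6 lbmol/h.
E balance: n_E = 0 + 2ξ₁ − 2ξ₂ = 153 → ξ₂ = (2·307.6 − 153)/2 = 231.1 lbmol/h.
Outlet amounts (n = n₀ + Σ ν·ξ):
  B: 767 − 2(307.6) = 151.9
  E: 0 + 2(307.6) − 2(231.1) = 153
  A: 0 + 1(231.1) = 231.1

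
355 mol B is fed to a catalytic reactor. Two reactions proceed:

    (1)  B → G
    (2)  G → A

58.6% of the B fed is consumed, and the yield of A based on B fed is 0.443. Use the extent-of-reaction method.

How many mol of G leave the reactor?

Conversion of B: B consumed = 1ξ₁ = 0.586 × 355 → ξ₁ = 208 mol.
Yield of A: 1ξ₂ / 355 = 0.443 → ξ₂ = 157.3 mol.
Outlet amounts (n = n₀ + Σ ν·ξ):
  B: 355 − 1(208) = 147
  G: 0 + 1(208) − 1(157.3) = 50.76
  A: 0 + 1(157.3) = 157.3

50.8 mol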